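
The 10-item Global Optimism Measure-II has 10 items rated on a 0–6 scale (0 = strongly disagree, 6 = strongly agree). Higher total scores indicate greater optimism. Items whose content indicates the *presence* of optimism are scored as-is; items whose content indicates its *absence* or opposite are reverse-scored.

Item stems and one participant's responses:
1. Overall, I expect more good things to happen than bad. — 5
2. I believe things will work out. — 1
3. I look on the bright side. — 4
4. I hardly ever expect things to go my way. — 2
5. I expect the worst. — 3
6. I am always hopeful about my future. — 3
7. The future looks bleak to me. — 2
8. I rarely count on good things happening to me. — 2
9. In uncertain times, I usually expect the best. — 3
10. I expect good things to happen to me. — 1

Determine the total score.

32

Items 4, 5, 7, 8 describe the absence/opposite of optimism → reverse-score.
on a 0–6 scale, reversed = 6 − raw.
  item 1: 5
  item 2: 1
  item 3: 4
  item 4: 6 − 2 = 4
  item 5: 6 − 3 = 3
  item 6: 3
  item 7: 6 − 2 = 4
  item 8: 6 − 2 = 4
  item 9: 3
  item 10: 1
Total = 5 + 1 + 4 + 4 + 3 + 3 + 4 + 4 + 3 + 1 = 32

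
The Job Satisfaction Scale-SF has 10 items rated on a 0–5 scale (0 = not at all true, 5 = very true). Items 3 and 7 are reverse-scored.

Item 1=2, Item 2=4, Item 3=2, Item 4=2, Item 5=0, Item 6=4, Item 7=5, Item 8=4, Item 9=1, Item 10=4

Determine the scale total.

Raw sum = 28. Reverse-scored items: 3, 7; their raw sum = 7.
Each reversal replaces raw with 5 − raw, changing the total by 5 − 2·raw per item.
Total = 28 + 2·5 − 2·7 = 28 + 10 − 14 = 24

24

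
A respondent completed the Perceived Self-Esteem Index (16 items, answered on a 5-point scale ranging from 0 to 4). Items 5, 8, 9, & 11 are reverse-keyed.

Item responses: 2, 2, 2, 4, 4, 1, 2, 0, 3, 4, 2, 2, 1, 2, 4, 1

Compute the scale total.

Apply reverse scoring (reverse-coded value = 4 − response):
  item 5: 4 − 4 = 0
  item 8: 4 − 0 = 4
  item 9: 4 − 3 = 1
  item 11: 4 − 2 = 2
Scored responses: 2, 2, 2, 4, 0, 1, 2, 4, 1, 4, 2, 2, 1, 2, 4, 1
Total = 2 + 2 + 2 + 4 + 0 + 1 + 2 + 4 + 1 + 4 + 2 + 2 + 1 + 2 + 4 + 1 = 34

34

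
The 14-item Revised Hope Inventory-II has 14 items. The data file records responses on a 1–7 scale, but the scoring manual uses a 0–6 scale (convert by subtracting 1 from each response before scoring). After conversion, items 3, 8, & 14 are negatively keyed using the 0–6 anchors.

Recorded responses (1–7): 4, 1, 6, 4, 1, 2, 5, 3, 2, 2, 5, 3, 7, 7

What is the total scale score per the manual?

30

Convert to 0–6: 3, 0, 5, 3, 0, 1, 4, 2, 1, 1, 4, 2, 6, 6
Reverse-coded (on a 0–6 scale, reversed = 6 − raw):
  item 3: 6 − 5 = 1
  item 8: 6 − 2 = 4
  item 14: 6 − 6 = 0
Scored: 3, 0, 1, 3, 0, 1, 4, 4, 1, 1, 4, 2, 6, 0
Total = 30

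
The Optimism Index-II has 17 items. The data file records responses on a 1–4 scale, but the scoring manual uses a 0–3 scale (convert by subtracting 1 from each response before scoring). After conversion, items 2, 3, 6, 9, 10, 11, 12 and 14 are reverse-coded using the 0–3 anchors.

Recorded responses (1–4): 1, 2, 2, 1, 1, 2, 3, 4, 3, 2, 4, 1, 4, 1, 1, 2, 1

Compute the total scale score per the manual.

24

Convert to 0–3: 0, 1, 1, 0, 0, 1, 2, 3, 2, 1, 3, 0, 3, 0, 0, 1, 0
Reverse-coded (reverse-coded value = 3 − response):
  item 2: 3 − 1 = 2
  item 3: 3 − 1 = 2
  item 6: 3 − 1 = 2
  item 9: 3 − 2 = 1
  item 10: 3 − 1 = 2
  item 11: 3 − 3 = 0
  item 12: 3 − 0 = 3
  item 14: 3 − 0 = 3
Scored: 0, 2, 2, 0, 0, 2, 2, 3, 1, 2, 0, 3, 3, 3, 0, 1, 0
Total = 24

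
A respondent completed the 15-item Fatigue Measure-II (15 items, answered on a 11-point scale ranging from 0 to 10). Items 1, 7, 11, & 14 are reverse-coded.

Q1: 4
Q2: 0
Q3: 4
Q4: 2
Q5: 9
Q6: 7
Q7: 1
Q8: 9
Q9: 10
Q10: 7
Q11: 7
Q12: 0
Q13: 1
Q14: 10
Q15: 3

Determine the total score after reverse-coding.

Raw sum = 74. Reverse-coded items: 1, 7, 11, 14; their raw sum = 22.
Each reversal replaces raw with 10 − raw, changing the total by 10 − 2·raw per item.
Total = 74 + 4·10 − 2·22 = 74 + 40 − 44 = 70

70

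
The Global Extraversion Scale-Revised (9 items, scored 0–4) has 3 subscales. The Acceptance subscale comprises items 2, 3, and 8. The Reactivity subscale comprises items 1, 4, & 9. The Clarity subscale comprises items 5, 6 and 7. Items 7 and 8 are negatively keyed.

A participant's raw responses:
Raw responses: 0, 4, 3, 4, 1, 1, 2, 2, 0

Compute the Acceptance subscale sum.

Acceptance items: 2, 3, 8.
Of these, item 8 is negatively keyed; reversed = (0+4) − raw = 4 − raw.
  item 2: 4
  item 3: 3
  item 8: 4 − 2 = 2
Sum = 4 + 3 + 2 = 9

9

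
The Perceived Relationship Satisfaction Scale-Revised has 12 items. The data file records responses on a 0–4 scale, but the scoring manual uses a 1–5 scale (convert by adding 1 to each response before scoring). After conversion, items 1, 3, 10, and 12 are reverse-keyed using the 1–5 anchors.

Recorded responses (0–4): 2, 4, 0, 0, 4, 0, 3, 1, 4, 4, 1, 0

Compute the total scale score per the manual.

Convert to 1–5: 3, 5, 1, 1, 5, 1, 4, 2, 5, 5, 2, 1
Reverse-coded (reverse-coded value = 6 − response):
  item 1: 6 − 3 = 3
  item 3: 6 − 1 = 5
  item 10: 6 − 5 = 1
  item 12: 6 − 1 = 5
Scored: 3, 5, 5, 1, 5, 1, 4, 2, 5, 1, 2, 5
Total = 39

39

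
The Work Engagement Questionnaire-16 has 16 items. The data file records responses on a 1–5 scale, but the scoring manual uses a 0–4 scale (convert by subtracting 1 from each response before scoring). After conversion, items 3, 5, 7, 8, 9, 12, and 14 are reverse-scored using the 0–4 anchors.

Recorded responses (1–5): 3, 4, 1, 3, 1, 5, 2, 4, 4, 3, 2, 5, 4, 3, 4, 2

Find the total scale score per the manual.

36

Convert to 0–4: 2, 3, 0, 2, 0, 4, 1, 3, 3, 2, 1, 4, 3, 2, 3, 1
Reverse-coded (reversed = (0+4) − raw = 4 − raw):
  item 3: 4 − 0 = 4
  item 5: 4 − 0 = 4
  item 7: 4 − 1 = 3
  item 8: 4 − 3 = 1
  item 9: 4 − 3 = 1
  item 12: 4 − 4 = 0
  item 14: 4 − 2 = 2
Scored: 2, 3, 4, 2, 4, 4, 3, 1, 1, 2, 1, 0, 3, 2, 3, 1
Total = 36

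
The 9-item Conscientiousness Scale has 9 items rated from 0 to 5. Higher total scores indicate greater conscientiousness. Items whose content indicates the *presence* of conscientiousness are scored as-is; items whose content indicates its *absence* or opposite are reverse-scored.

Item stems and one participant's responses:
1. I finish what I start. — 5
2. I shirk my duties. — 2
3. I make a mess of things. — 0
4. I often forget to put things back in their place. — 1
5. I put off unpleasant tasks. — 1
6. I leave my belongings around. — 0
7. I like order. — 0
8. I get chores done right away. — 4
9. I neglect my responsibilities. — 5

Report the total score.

Items 2, 3, 4, 5, 6, 9 describe the absence/opposite of conscientiousness → reverse-score.
reversed = (0+5) − raw = 5 − raw.
  item 1: 5
  item 2: 5 − 2 = 3
  item 3: 5 − 0 = 5
  item 4: 5 − 1 = 4
  item 5: 5 − 1 = 4
  item 6: 5 − 0 = 5
  item 7: 0
  item 8: 4
  item 9: 5 − 5 = 0
Total = 5 + 3 + 5 + 4 + 4 + 5 + 0 + 4 + 0 = 30

30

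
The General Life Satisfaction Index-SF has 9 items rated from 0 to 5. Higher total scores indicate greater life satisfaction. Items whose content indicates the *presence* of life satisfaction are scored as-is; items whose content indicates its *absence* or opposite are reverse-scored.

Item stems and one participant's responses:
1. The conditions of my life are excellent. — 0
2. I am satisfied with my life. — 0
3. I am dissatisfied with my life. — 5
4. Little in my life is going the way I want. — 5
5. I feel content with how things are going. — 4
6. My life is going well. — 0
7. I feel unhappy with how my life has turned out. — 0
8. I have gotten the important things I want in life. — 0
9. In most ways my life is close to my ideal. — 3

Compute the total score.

12

Items 3, 4, 7 describe the absence/opposite of life satisfaction → reverse-score.
reversed = (0+5) − raw = 5 − raw.
  item 1: 0
  item 2: 0
  item 3: 5 − 5 = 0
  item 4: 5 − 5 = 0
  item 5: 4
  item 6: 0
  item 7: 5 − 0 = 5
  item 8: 0
  item 9: 3
Total = 0 + 0 + 0 + 0 + 4 + 0 + 5 + 0 + 3 = 12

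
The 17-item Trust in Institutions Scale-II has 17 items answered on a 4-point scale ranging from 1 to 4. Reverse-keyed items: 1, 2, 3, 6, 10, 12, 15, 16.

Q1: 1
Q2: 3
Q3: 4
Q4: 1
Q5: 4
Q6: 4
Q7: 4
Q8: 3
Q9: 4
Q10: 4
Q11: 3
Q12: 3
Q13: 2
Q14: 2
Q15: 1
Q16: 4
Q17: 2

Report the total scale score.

Reverse-keyed items use 5 − raw:
  item 1: 5 − 1 = 4
  item 2: 5 − 3 = 2
  item 3: 5 − 4 = 1
  item 6: 5 − 4 = 1
  item 10: 5 − 4 = 1
  item 12: 5 − 3 = 2
  item 15: 5 − 1 = 4
  item 16: 5 − 4 = 1
Scored responses: 4, 2, 1, 1, 4, 1, 4, 3, 4, 1, 3, 2, 2, 2, 4, 1, 2
Total = 4 + 2 + 1 + 1 + 4 + 1 + 4 + 3 + 4 + 1 + 3 + 2 + 2 + 2 + 4 + 1 + 2 = 41

41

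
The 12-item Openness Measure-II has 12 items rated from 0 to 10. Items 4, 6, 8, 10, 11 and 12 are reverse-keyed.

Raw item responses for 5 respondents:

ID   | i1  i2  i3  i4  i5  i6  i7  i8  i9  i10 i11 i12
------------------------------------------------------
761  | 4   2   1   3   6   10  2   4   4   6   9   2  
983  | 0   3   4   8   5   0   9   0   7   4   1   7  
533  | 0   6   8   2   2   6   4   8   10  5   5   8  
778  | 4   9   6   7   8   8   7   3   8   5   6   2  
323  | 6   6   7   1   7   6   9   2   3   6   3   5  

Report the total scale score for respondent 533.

Respondent 533 raw: 0, 6, 8, 2, 2, 6, 4, 8, 10, 5, 5, 8.
Reverse-coded (reversed = (0+10) − raw = 10 − raw):
  item 1: 0
  item 2: 6
  item 3: 8
  item 4: 10 − 2 = 8
  item 5: 2
  item 6: 10 − 6 = 4
  item 7: 4
  item 8: 10 − 8 = 2
  item 9: 10
  item 10: 10 − 5 = 5
  item 11: 10 − 5 = 5
  item 12: 10 − 8 = 2
Sum = 0 + 6 + 8 + 8 + 2 + 4 + 4 + 2 + 10 + 5 + 5 + 2 = 56

56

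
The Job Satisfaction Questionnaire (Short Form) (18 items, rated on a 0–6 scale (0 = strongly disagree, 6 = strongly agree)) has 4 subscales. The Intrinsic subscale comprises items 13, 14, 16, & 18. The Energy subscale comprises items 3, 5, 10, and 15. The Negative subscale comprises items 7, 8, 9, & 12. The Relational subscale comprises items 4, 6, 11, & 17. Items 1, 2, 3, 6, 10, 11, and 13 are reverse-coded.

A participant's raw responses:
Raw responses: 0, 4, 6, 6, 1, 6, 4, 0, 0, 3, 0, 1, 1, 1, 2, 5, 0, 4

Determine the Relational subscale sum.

Relational items: 4, 6, 11, 17.
Of these, items 6 & 11 are reverse-coded; reverse-coded value = 6 − response.
  item 4: 6
  item 6: 6 − 6 = 0
  item 11: 6 − 0 = 6
  item 17: 0
Sum = 6 + 0 + 6 + 0 = 12

12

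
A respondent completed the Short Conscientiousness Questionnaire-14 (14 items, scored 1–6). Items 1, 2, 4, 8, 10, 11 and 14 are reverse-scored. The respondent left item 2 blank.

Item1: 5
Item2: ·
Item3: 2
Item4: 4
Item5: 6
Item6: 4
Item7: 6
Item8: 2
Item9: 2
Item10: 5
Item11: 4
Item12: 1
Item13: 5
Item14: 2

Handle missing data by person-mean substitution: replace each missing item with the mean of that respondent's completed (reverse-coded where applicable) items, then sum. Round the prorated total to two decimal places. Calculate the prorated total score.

Reverse-coded (on a 1–6 scale, reversed = 7 − raw):
  item 1: 7 − 5 = 2
  item 4: 7 − 4 = 3
  item 8: 7 − 2 = 5
  item 10: 7 − 5 = 2
  item 11: 7 − 4 = 3
  item 14: 7 − 2 = 5
Completed scored items (13 of 14): 2, 2, 3, 6, 4, 6, 5, 2, 2, 3, 1, 5, 5; sum = 46.
Person mean = 46 / 13 ≈ 3.5385
Prorated total = (46 / 13) × 14 = 49.54 (to 2 dp)

49.54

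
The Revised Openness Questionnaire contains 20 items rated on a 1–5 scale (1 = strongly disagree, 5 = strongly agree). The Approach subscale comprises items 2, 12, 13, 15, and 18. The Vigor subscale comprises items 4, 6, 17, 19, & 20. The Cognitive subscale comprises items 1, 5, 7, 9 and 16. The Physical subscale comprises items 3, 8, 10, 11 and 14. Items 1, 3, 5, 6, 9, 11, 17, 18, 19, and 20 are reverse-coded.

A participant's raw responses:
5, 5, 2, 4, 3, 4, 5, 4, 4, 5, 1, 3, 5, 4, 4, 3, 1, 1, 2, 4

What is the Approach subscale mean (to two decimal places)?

4.40

Approach items: 2, 12, 13, 15, 18.
Of these, item 18 is reverse-coded; reverse-coded value = 6 − response.
  item 2: 5
  item 12: 3
  item 13: 5
  item 15: 4
  item 18: 6 − 1 = 5
Sum = 5 + 3 + 5 + 4 + 5 = 22
Mean = 22 / 5 = 4.40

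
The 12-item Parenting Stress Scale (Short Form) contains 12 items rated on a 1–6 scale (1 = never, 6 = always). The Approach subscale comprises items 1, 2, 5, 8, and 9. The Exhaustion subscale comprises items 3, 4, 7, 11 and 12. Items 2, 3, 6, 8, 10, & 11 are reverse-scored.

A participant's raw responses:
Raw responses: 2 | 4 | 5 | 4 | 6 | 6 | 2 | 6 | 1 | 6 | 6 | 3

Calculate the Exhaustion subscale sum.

Exhaustion items: 3, 4, 7, 11, 12.
Of these, items 3 and 11 are reverse-scored; reverse-coded value = 7 − response.
  item 3: 7 − 5 = 2
  item 4: 4
  item 7: 2
  item 11: 7 − 6 = 1
  item 12: 3
Sum = 2 + 4 + 2 + 1 + 3 = 12

12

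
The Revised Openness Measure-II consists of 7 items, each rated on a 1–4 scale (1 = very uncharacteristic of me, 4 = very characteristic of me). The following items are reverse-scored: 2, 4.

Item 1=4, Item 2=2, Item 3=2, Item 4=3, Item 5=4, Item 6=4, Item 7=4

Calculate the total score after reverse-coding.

23

Reversing items 2 and 4 with 5 − raw:
Total = 4 + (5−2) + 2 + (5−3) + 4 + 4 + 4
      = 4 + 3 + 2 + 2 + 4 + 4 + 4 = 23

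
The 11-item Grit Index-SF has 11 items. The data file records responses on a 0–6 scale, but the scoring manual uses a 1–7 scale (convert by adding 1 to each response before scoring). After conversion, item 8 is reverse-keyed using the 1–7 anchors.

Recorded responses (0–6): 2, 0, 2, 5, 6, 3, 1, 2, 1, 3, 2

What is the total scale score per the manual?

40

Convert to 1–7: 3, 1, 3, 6, 7, 4, 2, 3, 2, 4, 3
Reverse-coded (on a 1–7 scale, reversed = 8 − raw):
  item 8: 8 − 3 = 5
Scored: 3, 1, 3, 6, 7, 4, 2, 5, 2, 4, 3
Total = 40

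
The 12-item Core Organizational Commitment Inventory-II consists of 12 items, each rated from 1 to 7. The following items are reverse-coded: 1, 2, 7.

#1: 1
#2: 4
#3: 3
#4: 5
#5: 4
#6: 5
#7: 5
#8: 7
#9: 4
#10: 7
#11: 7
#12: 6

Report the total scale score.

62

Reversing items 1, 2, and 7 with 8 − raw:
Total = (8−1) + (8−4) + 3 + 5 + 4 + 5 + (8−5) + 7 + 4 + 7 + 7 + 6
      = 7 + 4 + 3 + 5 + 4 + 5 + 3 + 7 + 4 + 7 + 7 + 6 = 62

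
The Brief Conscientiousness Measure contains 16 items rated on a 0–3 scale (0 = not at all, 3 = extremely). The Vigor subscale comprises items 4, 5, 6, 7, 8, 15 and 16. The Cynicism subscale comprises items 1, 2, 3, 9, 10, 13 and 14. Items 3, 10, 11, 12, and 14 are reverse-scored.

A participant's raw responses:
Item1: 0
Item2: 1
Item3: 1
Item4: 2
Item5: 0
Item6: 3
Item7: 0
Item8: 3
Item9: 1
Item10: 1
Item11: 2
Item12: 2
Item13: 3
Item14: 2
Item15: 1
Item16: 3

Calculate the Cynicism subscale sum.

10

Cynicism items: 1, 2, 3, 9, 10, 13, 14.
Of these, items 3, 10, & 14 are reverse-scored; on a 0–3 scale, reversed = 3 − raw.
  item 1: 0
  item 2: 1
  item 3: 3 − 1 = 2
  item 9: 1
  item 10: 3 − 1 = 2
  item 13: 3
  item 14: 3 − 2 = 1
Sum = 0 + 1 + 2 + 1 + 2 + 3 + 1 = 10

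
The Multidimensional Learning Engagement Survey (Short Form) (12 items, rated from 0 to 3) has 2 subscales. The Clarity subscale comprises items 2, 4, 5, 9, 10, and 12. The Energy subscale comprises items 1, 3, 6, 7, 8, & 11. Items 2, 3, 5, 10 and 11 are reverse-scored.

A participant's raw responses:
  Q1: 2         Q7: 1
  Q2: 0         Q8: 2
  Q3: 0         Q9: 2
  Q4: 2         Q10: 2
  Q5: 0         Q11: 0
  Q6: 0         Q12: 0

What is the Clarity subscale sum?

11

Clarity items: 2, 4, 5, 9, 10, 12.
Of these, items 2, 5 and 10 are reverse-scored; reverse-coded value = 3 − response.
  item 2: 3 − 0 = 3
  item 4: 2
  item 5: 3 − 0 = 3
  item 9: 2
  item 10: 3 − 2 = 1
  item 12: 0
Sum = 3 + 2 + 3 + 2 + 1 + 0 = 11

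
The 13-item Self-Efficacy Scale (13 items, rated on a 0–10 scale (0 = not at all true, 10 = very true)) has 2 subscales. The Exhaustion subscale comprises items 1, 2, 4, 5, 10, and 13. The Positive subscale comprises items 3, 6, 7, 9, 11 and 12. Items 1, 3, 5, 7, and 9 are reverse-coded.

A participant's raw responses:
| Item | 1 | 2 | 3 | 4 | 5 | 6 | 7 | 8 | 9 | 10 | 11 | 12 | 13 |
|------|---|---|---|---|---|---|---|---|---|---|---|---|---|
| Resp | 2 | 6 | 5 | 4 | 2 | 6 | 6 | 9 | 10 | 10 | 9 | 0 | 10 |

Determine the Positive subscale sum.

Positive items: 3, 6, 7, 9, 11, 12.
Of these, items 3, 7, and 9 are reverse-coded; reversed = (0+10) − raw = 10 − raw.
  item 3: 10 − 5 = 5
  item 6: 6
  item 7: 10 − 6 = 4
  item 9: 10 − 10 = 0
  item 11: 9
  item 12: 0
Sum = 5 + 6 + 4 + 0 + 9 + 0 = 24

24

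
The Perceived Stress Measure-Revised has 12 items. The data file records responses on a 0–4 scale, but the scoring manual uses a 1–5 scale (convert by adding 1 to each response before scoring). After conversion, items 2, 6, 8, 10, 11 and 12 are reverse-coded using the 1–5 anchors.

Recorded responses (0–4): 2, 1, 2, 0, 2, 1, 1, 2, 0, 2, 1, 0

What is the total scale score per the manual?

Convert to 1–5: 3, 2, 3, 1, 3, 2, 2, 3, 1, 3, 2, 1
Reverse-coded (reversed = (1+5) − raw = 6 − raw):
  item 2: 6 − 2 = 4
  item 6: 6 − 2 = 4
  item 8: 6 − 3 = 3
  item 10: 6 − 3 = 3
  item 11: 6 − 2 = 4
  item 12: 6 − 1 = 5
Scored: 3, 4, 3, 1, 3, 4, 2, 3, 1, 3, 4, 5
Total = 36

36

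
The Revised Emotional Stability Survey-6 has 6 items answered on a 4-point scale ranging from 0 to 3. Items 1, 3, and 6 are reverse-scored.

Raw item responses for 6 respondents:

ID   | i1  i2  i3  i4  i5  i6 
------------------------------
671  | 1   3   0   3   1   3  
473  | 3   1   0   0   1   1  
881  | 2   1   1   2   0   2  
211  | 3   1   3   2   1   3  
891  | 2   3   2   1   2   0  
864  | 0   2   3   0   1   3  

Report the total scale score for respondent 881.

7

Respondent 881 raw: 2, 1, 1, 2, 0, 2.
Reverse-coded (reverse-coded value = 3 − response):
  item 1: 3 − 2 = 1
  item 2: 1
  item 3: 3 − 1 = 2
  item 4: 2
  item 5: 0
  item 6: 3 − 2 = 1
Sum = 1 + 1 + 2 + 2 + 0 + 1 = 7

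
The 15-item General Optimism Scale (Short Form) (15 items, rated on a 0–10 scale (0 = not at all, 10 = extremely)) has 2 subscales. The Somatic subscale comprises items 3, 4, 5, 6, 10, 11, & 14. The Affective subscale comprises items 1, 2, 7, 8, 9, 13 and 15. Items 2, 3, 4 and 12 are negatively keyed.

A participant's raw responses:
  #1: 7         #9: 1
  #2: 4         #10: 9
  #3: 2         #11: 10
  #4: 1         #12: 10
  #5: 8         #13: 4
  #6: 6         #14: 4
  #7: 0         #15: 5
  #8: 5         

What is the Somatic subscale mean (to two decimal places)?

7.71

Somatic items: 3, 4, 5, 6, 10, 11, 14.
Of these, items 3 & 4 are negatively keyed; on a 0–10 scale, reversed = 10 − raw.
  item 3: 10 − 2 = 8
  item 4: 10 − 1 = 9
  item 5: 8
  item 6: 6
  item 10: 9
  item 11: 10
  item 14: 4
Sum = 8 + 9 + 8 + 6 + 9 + 10 + 4 = 54
Mean = 54 / 7 = 7.71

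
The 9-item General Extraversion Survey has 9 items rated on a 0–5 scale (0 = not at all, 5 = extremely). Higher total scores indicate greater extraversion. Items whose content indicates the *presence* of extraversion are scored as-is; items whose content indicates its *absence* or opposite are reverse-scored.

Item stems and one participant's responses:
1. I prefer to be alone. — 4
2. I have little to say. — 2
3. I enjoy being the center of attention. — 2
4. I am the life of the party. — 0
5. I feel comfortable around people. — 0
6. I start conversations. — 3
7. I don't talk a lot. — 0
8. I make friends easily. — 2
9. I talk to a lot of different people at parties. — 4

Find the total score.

Items 1, 2, 7 describe the absence/opposite of extraversion → reverse-score.
reverse-coded value = 5 − response.
  item 1: 5 − 4 = 1
  item 2: 5 − 2 = 3
  item 3: 2
  item 4: 0
  item 5: 0
  item 6: 3
  item 7: 5 − 0 = 5
  item 8: 2
  item 9: 4
Total = 1 + 3 + 2 + 0 + 0 + 3 + 5 + 2 + 4 = 20

20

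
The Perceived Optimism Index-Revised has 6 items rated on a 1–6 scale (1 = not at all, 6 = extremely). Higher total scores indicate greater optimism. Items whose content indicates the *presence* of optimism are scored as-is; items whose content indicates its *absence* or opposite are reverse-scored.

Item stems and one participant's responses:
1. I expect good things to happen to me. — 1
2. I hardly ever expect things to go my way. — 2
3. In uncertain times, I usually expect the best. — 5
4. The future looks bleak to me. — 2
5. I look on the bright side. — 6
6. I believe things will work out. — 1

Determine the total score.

23

Items 2, 4 describe the absence/opposite of optimism → reverse-score.
reverse-coded value = 7 − response.
  item 1: 1
  item 2: 7 − 2 = 5
  item 3: 5
  item 4: 7 − 2 = 5
  item 5: 6
  item 6: 1
Total = 1 + 5 + 5 + 5 + 6 + 1 = 23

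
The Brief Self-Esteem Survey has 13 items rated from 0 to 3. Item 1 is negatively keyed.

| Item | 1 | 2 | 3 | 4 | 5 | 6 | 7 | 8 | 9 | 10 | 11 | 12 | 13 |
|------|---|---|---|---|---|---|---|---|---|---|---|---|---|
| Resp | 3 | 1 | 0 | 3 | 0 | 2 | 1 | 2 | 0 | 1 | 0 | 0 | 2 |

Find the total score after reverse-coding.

Reversing item 1 with 3 − raw:
Total = (3−3) + 1 + 0 + 3 + 0 + 2 + 1 + 2 + 0 + 1 + 0 + 0 + 2
      = 0 + 1 + 0 + 3 + 0 + 2 + 1 + 2 + 0 + 1 + 0 + 0 + 2 = 12

12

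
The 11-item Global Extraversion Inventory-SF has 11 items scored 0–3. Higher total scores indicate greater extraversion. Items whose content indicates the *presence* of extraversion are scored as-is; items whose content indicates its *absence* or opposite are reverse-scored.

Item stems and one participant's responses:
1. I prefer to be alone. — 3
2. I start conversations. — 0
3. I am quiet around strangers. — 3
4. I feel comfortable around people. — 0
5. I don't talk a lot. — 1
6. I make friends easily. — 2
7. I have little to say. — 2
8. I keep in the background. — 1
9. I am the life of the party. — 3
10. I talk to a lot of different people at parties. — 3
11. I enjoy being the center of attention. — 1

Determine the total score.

14

Items 1, 3, 5, 7, 8 describe the absence/opposite of extraversion → reverse-score.
reversed = (0+3) − raw = 3 − raw.
  item 1: 3 − 3 = 0
  item 2: 0
  item 3: 3 − 3 = 0
  item 4: 0
  item 5: 3 − 1 = 2
  item 6: 2
  item 7: 3 − 2 = 1
  item 8: 3 − 1 = 2
  item 9: 3
  item 10: 3
  item 11: 1
Total = 0 + 0 + 0 + 0 + 2 + 2 + 1 + 2 + 3 + 3 + 1 = 14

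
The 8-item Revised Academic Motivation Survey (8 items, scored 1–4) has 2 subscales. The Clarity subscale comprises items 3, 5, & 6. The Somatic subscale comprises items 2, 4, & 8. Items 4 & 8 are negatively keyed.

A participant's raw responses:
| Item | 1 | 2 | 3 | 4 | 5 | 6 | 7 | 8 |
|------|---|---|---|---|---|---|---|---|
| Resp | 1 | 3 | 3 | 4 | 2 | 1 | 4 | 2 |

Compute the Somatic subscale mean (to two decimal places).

2.33

Somatic items: 2, 4, 8.
Of these, items 4 & 8 are negatively keyed; reverse-coded value = 5 − response.
  item 2: 3
  item 4: 5 − 4 = 1
  item 8: 5 − 2 = 3
Sum = 3 + 1 + 3 = 7
Mean = 7 / 3 = 2.33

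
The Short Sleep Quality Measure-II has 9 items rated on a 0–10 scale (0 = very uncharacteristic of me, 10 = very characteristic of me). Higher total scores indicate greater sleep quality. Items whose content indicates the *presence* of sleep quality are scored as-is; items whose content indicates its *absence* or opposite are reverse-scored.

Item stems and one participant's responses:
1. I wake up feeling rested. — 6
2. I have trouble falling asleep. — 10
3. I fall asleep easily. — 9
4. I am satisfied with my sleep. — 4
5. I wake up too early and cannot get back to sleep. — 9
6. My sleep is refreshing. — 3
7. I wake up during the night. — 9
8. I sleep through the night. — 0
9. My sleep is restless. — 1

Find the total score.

33

Items 2, 5, 7, 9 describe the absence/opposite of sleep quality → reverse-score.
reversed = (0+10) − raw = 10 − raw.
  item 1: 6
  item 2: 10 − 10 = 0
  item 3: 9
  item 4: 4
  item 5: 10 − 9 = 1
  item 6: 3
  item 7: 10 − 9 = 1
  item 8: 0
  item 9: 10 − 1 = 9
Total = 6 + 0 + 9 + 4 + 1 + 3 + 1 + 0 + 9 = 33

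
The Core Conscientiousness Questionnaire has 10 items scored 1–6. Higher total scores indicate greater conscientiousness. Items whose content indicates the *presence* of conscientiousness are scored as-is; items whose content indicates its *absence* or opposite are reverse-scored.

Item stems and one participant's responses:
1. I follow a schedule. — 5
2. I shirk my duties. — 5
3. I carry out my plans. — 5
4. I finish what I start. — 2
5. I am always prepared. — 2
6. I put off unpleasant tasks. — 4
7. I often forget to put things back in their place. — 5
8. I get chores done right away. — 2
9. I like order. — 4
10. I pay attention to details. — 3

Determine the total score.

Items 2, 6, 7 describe the absence/opposite of conscientiousness → reverse-score.
on a 1–6 scale, reversed = 7 − raw.
  item 1: 5
  item 2: 7 − 5 = 2
  item 3: 5
  item 4: 2
  item 5: 2
  item 6: 7 − 4 = 3
  item 7: 7 − 5 = 2
  item 8: 2
  item 9: 4
  item 10: 3
Total = 5 + 2 + 5 + 2 + 2 + 3 + 2 + 2 + 4 + 3 = 30

30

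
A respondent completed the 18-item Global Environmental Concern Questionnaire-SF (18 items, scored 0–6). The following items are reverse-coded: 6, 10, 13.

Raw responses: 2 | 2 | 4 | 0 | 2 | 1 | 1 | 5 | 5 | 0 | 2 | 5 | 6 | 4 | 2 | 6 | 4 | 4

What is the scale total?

59

Apply reverse scoring (reversed = (0+6) − raw = 6 − raw):
  item 6: 6 − 1 = 5
  item 10: 6 − 0 = 6
  item 13: 6 − 6 = 0
After reverse-coding: 2, 2, 4, 0, 2, 5, 1, 5, 5, 6, 2, 5, 0, 4, 2, 6, 4, 4
Total = 2 + 2 + 4 + 0 + 2 + 5 + 1 + 5 + 5 + 6 + 2 + 5 + 0 + 4 + 2 + 6 + 4 + 4 = 59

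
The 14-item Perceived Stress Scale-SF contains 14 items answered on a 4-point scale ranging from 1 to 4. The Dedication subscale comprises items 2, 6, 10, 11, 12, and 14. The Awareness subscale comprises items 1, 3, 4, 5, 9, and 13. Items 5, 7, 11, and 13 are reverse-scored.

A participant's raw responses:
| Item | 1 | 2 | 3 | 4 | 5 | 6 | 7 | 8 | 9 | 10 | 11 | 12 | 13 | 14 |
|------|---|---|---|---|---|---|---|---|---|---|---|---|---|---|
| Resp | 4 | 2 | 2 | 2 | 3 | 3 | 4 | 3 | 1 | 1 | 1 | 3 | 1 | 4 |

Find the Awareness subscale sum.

Awareness items: 1, 3, 4, 5, 9, 13.
Of these, items 5 and 13 are reverse-scored; on a 1–4 scale, reversed = 5 − raw.
  item 1: 4
  item 3: 2
  item 4: 2
  item 5: 5 − 3 = 2
  item 9: 1
  item 13: 5 − 1 = 4
Sum = 4 + 2 + 2 + 2 + 1 + 4 = 15

15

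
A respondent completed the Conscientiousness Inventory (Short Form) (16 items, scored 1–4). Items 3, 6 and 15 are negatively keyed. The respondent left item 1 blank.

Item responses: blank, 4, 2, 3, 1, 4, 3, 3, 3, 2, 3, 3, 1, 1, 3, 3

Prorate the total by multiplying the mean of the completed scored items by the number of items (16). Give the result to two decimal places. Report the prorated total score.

Reverse-coded (reversed = (1+4) − raw = 5 − raw):
  item 3: 5 − 2 = 3
  item 6: 5 − 4 = 1
  item 15: 5 − 3 = 2
Completed scored items (15 of 16): 4, 3, 3, 1, 1, 3, 3, 3, 2, 3, 3, 1, 1, 2, 3; sum = 36.
Person mean = 36 / 15 ≈ 2.4000
Prorated total = (36 / 15) × 16 = 38.40 (to 2 dp)

38.40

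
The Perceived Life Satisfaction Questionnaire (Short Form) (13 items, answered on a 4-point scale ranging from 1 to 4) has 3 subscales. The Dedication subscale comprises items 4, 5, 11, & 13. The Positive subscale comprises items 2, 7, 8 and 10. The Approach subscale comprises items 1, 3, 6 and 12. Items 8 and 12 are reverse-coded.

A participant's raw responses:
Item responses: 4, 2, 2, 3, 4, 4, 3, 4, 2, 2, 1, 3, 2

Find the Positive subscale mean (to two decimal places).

2.00

Positive items: 2, 7, 8, 10.
Of these, item 8 is reverse-coded; on a 1–4 scale, reversed = 5 − raw.
  item 2: 2
  item 7: 3
  item 8: 5 − 4 = 1
  item 10: 2
Sum = 2 + 3 + 1 + 2 = 8
Mean = 8 / 4 = 2.00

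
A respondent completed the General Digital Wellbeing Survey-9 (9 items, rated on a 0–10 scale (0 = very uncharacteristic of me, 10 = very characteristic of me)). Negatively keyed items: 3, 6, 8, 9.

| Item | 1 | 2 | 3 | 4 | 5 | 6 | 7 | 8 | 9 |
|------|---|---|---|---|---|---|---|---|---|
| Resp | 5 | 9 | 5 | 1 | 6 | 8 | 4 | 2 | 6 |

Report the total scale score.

44

Reverse-coded items (reversed = (0+10) − raw = 10 − raw):
  item 3: 10 − 5 = 5
  item 6: 10 − 8 = 2
  item 8: 10 − 2 = 8
  item 9: 10 − 6 = 4
Scored items: 5, 9, 5, 1, 6, 2, 4, 8, 4
Total = 5 + 9 + 5 + 1 + 6 + 2 + 4 + 8 + 4 = 44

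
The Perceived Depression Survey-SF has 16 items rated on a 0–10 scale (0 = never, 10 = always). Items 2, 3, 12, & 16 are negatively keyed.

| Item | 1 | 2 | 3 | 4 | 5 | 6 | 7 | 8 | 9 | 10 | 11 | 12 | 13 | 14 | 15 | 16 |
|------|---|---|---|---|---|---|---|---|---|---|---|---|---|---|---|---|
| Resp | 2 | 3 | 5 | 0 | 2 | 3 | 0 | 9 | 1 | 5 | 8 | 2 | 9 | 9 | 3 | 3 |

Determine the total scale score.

78

Reversing items 2, 3, 12, & 16 with 10 − raw:
Total = 2 + (10−3) + (10−5) + 0 + 2 + 3 + 0 + 9 + 1 + 5 + 8 + (10−2) + 9 + 9 + 3 + (10−3)
      = 2 + 7 + 5 + 0 + 2 + 3 + 0 + 9 + 1 + 5 + 8 + 8 + 9 + 9 + 3 + 7 = 78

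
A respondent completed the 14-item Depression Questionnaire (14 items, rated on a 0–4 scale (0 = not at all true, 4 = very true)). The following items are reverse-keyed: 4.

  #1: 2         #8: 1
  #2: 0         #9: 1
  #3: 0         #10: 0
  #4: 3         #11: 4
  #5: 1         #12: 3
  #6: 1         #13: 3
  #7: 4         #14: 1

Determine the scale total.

Raw sum = 24. Reverse-keyed items: 4; their raw sum = 3.
Each reversal replaces raw with 4 − raw, changing the total by 4 − 2·raw per item.
Total = 24 + 1·4 − 2·3 = 24 + 4 − 6 = 22

22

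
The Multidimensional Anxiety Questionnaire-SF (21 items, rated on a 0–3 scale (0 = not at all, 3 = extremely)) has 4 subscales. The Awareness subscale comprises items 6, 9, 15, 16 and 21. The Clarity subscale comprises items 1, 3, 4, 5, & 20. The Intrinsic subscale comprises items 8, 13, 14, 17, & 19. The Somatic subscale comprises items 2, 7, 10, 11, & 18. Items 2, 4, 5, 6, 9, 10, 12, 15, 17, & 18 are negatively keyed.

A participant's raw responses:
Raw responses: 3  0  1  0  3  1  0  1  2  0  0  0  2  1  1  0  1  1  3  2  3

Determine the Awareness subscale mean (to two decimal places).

1.60

Awareness items: 6, 9, 15, 16, 21.
Of these, items 6, 9 and 15 are negatively keyed; reverse-coded value = 3 − response.
  item 6: 3 − 1 = 2
  item 9: 3 − 2 = 1
  item 15: 3 − 1 = 2
  item 16: 0
  item 21: 3
Sum = 2 + 1 + 2 + 0 + 3 = 8
Mean = 8 / 5 = 1.60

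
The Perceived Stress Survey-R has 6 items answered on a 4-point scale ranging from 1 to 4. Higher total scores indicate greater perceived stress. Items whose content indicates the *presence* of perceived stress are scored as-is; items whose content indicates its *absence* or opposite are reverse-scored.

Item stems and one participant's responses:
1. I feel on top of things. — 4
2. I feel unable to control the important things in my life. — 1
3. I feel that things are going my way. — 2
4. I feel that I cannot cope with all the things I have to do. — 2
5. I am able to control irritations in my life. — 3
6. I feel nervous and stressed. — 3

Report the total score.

Items 1, 3, 5 describe the absence/opposite of perceived stress → reverse-score.
on a 1–4 scale, reversed = 5 − raw.
  item 1: 5 − 4 = 1
  item 2: 1
  item 3: 5 − 2 = 3
  item 4: 2
  item 5: 5 − 3 = 2
  item 6: 3
Total = 1 + 1 + 3 + 2 + 2 + 3 = 12

12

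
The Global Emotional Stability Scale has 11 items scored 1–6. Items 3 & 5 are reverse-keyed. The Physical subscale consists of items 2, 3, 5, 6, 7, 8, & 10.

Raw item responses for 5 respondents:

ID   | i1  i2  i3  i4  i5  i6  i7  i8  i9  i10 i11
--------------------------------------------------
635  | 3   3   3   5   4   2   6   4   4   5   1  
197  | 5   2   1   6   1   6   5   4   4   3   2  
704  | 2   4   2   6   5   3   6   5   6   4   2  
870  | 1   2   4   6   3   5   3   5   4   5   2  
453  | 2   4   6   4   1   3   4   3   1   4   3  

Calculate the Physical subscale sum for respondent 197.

32

Respondent 197 raw: 5, 2, 1, 6, 1, 6, 5, 4, 4, 3, 2.
Physical items: 2, 3, 5, 6, 7, 8, 10.
Reverse-coded (reversed = (1+6) − raw = 7 − raw):
  item 2: 2
  item 3: 7 − 1 = 6
  item 5: 7 − 1 = 6
  item 6: 6
  item 7: 5
  item 8: 4
  item 10: 3
Sum = 2 + 6 + 6 + 6 + 5 + 4 + 3 = 32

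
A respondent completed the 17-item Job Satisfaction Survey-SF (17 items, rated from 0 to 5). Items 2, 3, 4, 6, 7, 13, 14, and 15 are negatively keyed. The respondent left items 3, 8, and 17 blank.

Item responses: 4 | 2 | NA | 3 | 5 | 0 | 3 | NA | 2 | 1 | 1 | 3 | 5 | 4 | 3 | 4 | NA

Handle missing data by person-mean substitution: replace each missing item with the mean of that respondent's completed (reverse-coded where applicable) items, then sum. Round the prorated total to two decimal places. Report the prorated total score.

Reverse-coded (on a 0–5 scale, reversed = 5 − raw):
  item 2: 5 − 2 = 3
  item 4: 5 − 3 = 2
  item 6: 5 − 0 = 5
  item 7: 5 − 3 = 2
  item 13: 5 − 5 = 0
  item 14: 5 − 4 = 1
  item 15: 5 − 3 = 2
Completed scored items (14 of 17): 4, 3, 2, 5, 5, 2, 2, 1, 1, 3, 0, 1, 2, 4; sum = 35.
Person mean = 35 / 14 ≈ 2.5000
Prorated total = (35 / 14) × 17 = 42.50 (to 2 dp)

42.50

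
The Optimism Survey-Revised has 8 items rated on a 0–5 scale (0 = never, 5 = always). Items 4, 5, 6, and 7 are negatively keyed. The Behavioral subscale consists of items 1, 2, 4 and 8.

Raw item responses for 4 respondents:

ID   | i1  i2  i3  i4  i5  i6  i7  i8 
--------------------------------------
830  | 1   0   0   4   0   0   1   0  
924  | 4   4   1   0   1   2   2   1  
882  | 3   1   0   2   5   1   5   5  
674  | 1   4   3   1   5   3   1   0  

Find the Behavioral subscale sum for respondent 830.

2

Respondent 830 raw: 1, 0, 0, 4, 0, 0, 1, 0.
Behavioral items: 1, 2, 4, 8.
Reverse-coded (reversed = (0+5) − raw = 5 − raw):
  item 1: 1
  item 2: 0
  item 4: 5 − 4 = 1
  item 8: 0
Sum = 1 + 0 + 1 + 0 = 2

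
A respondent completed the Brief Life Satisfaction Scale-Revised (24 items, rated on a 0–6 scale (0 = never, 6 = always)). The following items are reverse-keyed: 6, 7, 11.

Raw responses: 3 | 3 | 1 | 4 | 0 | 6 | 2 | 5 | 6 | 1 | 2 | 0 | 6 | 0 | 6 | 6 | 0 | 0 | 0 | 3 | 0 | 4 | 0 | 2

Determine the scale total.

58

Reverse-keyed items use 6 − raw:
  item 6: 6 − 6 = 0
  item 7: 6 − 2 = 4
  item 11: 6 − 2 = 4
Scored items: 3, 3, 1, 4, 0, 0, 4, 5, 6, 1, 4, 0, 6, 0, 6, 6, 0, 0, 0, 3, 0, 4, 0, 2
Total = 3 + 3 + 1 + 4 + 0 + 0 + 4 + 5 + 6 + 1 + 4 + 0 + 6 + 0 + 6 + 6 + 0 + 0 + 0 + 3 + 0 + 4 + 0 + 2 = 58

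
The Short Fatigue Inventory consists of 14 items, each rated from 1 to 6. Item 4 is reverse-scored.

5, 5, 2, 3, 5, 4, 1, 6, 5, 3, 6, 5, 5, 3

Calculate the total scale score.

59

Reverse-scored items use 7 − raw:
  item 4: 7 − 3 = 4
Scored items: 5, 5, 2, 4, 5, 4, 1, 6, 5, 3, 6, 5, 5, 3
Total = 5 + 5 + 2 + 4 + 5 + 4 + 1 + 6 + 5 + 3 + 6 + 5 + 5 + 3 = 59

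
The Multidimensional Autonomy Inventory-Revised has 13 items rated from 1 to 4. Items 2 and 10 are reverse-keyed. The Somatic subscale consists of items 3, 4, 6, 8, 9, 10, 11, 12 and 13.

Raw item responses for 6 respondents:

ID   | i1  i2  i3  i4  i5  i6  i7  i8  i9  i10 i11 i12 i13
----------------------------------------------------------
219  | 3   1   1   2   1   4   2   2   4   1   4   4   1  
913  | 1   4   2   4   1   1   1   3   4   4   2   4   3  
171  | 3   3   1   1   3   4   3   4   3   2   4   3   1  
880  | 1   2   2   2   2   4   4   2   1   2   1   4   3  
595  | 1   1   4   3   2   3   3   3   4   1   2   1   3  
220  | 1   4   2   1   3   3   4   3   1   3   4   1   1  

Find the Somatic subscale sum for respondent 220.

18

Respondent 220 raw: 1, 4, 2, 1, 3, 3, 4, 3, 1, 3, 4, 1, 1.
Somatic items: 3, 4, 6, 8, 9, 10, 11, 12, 13.
Reverse-coded (on a 1–4 scale, reversed = 5 − raw):
  item 3: 2
  item 4: 1
  item 6: 3
  item 8: 3
  item 9: 1
  item 10: 5 − 3 = 2
  item 11: 4
  item 12: 1
  item 13: 1
Sum = 2 + 1 + 3 + 3 + 1 + 2 + 4 + 1 + 1 = 18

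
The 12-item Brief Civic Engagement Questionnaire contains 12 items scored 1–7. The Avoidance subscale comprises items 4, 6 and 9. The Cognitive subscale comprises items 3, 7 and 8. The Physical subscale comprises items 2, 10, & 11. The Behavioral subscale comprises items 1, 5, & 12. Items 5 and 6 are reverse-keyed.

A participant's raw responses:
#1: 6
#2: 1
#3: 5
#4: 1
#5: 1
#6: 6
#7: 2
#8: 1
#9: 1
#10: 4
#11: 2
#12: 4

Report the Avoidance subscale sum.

Avoidance items: 4, 6, 9.
Of these, item 6 is reverse-keyed; on a 1–7 scale, reversed = 8 − raw.
  item 4: 1
  item 6: 8 − 6 = 2
  item 9: 1
Sum = 1 + 2 + 1 = 4

4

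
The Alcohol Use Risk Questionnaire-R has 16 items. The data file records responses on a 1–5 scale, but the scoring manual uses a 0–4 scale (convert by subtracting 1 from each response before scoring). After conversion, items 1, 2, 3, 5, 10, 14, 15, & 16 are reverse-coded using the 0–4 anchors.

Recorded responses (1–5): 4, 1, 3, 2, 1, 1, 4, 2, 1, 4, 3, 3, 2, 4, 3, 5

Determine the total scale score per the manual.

Convert to 0–4: 3, 0, 2, 1, 0, 0, 3, 1, 0, 3, 2, 2, 1, 3, 2, 4
Reverse-coded (reverse-coded value = 4 − response):
  item 1: 4 − 3 = 1
  item 2: 4 − 0 = 4
  item 3: 4 − 2 = 2
  item 5: 4 − 0 = 4
  item 10: 4 − 3 = 1
  item 14: 4 − 3 = 1
  item 15: 4 − 2 = 2
  item 16: 4 − 4 = 0
Scored: 1, 4, 2, 1, 4, 0, 3, 1, 0, 1, 2, 2, 1, 1, 2, 0
Total = 25

25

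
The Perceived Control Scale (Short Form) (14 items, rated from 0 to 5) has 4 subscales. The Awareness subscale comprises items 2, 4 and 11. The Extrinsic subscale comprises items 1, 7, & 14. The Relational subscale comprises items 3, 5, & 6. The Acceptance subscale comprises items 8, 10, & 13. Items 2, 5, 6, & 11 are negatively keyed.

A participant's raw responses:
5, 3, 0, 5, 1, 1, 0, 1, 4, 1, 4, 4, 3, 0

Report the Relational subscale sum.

8

Relational items: 3, 5, 6.
Of these, items 5 and 6 are negatively keyed; reverse-coded value = 5 − response.
  item 3: 0
  item 5: 5 − 1 = 4
  item 6: 5 − 1 = 4
Sum = 0 + 4 + 4 = 8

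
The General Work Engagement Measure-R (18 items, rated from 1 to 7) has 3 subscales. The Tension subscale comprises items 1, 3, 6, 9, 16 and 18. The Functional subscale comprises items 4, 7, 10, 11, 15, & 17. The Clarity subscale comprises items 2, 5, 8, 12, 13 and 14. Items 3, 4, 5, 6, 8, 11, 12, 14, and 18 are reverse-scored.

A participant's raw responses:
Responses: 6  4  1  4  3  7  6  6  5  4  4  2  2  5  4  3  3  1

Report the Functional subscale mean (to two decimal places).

Functional items: 4, 7, 10, 11, 15, 17.
Of these, items 4 & 11 are reverse-scored; on a 1–7 scale, reversed = 8 − raw.
  item 4: 8 − 4 = 4
  item 7: 6
  item 10: 4
  item 11: 8 − 4 = 4
  item 15: 4
  item 17: 3
Sum = 4 + 6 + 4 + 4 + 4 + 3 = 25
Mean = 25 / 6 = 4.17

4.17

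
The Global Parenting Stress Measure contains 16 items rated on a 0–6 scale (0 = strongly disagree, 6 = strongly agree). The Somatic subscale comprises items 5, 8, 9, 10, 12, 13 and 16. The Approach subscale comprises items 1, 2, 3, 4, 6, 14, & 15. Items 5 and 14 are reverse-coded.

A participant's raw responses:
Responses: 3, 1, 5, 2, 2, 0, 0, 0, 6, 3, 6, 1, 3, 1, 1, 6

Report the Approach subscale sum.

Approach items: 1, 2, 3, 4, 6, 14, 15.
Of these, item 14 is reverse-coded; reversed = (0+6) − raw = 6 − raw.
  item 1: 3
  item 2: 1
  item 3: 5
  item 4: 2
  item 6: 0
  item 14: 6 − 1 = 5
  item 15: 1
Sum = 3 + 1 + 5 + 2 + 0 + 5 + 1 = 17

17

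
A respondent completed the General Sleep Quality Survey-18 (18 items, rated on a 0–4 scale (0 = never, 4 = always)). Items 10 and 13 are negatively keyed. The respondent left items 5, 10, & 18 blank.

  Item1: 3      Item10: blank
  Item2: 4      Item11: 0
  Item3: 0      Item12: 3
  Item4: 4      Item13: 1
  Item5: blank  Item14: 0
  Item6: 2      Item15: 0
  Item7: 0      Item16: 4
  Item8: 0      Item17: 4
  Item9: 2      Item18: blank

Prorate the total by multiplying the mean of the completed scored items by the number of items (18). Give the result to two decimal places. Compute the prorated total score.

34.80

Reverse-coded (on a 0–4 scale, reversed = 4 − raw):
  item 13: 4 − 1 = 3
Completed scored items (15 of 18): 3, 4, 0, 4, 2, 0, 0, 2, 0, 3, 3, 0, 0, 4, 4; sum = 29.
Person mean = 29 / 15 ≈ 1.9333
Prorated total = (29 / 15) × 18 = 34.80 (to 2 dp)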